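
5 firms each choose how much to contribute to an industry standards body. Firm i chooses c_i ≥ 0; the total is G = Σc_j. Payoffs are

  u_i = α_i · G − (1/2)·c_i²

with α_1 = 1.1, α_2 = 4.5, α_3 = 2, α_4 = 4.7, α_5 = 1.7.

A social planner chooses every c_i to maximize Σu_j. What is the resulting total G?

70

Planner FOC: ∂(Σu_j)/∂c_i = (Σα_j) − c_i = 0, so c_i^SO = Σα_j = 14 for every i; G^SO = 70.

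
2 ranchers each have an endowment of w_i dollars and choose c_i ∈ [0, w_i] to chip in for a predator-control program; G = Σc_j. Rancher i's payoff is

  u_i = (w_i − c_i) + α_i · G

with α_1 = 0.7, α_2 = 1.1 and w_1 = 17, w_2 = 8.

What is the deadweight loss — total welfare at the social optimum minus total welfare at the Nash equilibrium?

∂u_i/∂c_i = α_i − 1, so rancher i contributes w_i if α_i > 1, else 0.
α_i > 1 for i ∈ {2}; NE contributions (0, 8), G = 8.
W^NE = Σw_i − G^NE + (Σα_i)·G^NE = 25 + 0.8·8 = 31.4.
Planner: ∂(Σu_j)/∂c_i = Σα_j − 1 = 0.8 > 0, so everyone contributes w_i; G^SO = 25, W^SO = 25 + 0.8·25 = 45.
Deadweight loss = 13.6.

13.6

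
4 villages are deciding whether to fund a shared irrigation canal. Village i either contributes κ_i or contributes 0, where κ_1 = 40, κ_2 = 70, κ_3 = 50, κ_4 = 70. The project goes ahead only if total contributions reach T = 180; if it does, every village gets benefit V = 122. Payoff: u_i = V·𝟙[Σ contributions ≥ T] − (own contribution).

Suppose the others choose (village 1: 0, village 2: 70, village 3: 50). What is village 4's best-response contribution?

70

Others' total = 120. Contributing 70 brings total to 190 ≥ 180: gain V − κ_4 = 52.
Best response: 70.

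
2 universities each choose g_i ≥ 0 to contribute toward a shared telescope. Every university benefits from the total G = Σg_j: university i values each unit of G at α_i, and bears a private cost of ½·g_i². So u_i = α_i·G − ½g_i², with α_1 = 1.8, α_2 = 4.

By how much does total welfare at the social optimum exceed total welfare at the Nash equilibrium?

University i's FOC: ∂u_i/∂g_i = α_i − g_i = 0, so g_i* = α_i.
NE contributions = (1.8, 4); G = 5.8.
W^NE = (Σα)·G − ½Σα_i² = 5.8² − ½·19.24 = 24.02.
Planner sets g_i = Σα_j = 5.8 for every i, so G^SO = 2·5.8 = 11.6.
W^SO = (Σα)·G^SO − ½·2·(Σα)² = (2/2)·5.8² = 33.64.
Deadweight loss = W^SO − W^NE = 9.62.

9.62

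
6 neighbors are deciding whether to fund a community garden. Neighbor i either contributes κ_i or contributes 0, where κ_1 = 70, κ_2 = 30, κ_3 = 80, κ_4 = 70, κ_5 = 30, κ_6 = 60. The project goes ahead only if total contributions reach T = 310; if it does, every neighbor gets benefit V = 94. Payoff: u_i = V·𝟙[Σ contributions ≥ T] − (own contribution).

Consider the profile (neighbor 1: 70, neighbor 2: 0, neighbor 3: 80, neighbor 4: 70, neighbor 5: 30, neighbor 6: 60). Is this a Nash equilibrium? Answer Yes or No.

Yes

Total = 310 ≥ 310: provided.
Neighbor 1 (pledges 70, payoff 24): dropping to 0 → total 240, payoff 0. No gain.
Neighbor 2 (pledges 0, payoff 94): pledging 30 → total 340, payoff 64. No gain.
Neighbor 3 (pledges 80, payoff 14): dropping to 0 → total 230, payoff 0. No gain.
Neighbor 4 (pledges 70, payoff 24): dropping to 0 → total 240, payoff 0. No gain.
Neighbor 5 (pledges 30, payoff 64): dropping to 0 → total 280, payoff 0. No gain.
Neighbor 6 (pledges 60, payoff 34): dropping to 0 → total 250, payoff 0. No gain.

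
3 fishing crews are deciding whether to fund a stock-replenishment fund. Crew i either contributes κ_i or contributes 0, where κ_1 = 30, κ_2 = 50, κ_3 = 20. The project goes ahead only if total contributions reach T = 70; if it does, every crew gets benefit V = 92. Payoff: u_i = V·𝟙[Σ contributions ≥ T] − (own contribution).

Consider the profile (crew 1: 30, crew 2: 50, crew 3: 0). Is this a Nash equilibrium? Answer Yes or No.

Total = 80 ≥ 70: provided.
Crew 1 (pledges 30, payoff 62): dropping to 0 → total 50, payoff 0. No gain.
Crew 2 (pledges 50, payoff 42): dropping to 0 → total 30, payoff 0. No gain.
Crew 3 (pledges 0, payoff 92): pledging 20 → total 100, payoff 72. No gain.

Yes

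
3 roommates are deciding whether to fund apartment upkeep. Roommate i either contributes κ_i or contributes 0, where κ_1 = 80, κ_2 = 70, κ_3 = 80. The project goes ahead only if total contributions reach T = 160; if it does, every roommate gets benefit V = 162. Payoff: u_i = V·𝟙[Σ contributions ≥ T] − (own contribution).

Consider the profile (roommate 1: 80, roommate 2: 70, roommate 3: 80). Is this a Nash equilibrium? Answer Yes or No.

Total = 230 ≥ 160: provided.
Roommate 1 (pledges 80, payoff 82): dropping to 0 → total 150, payoff 0. No gain.
Roommate 2 (pledges 70, payoff 92): dropping to 0 → total 160, payoff 162. Profitable deviation.

No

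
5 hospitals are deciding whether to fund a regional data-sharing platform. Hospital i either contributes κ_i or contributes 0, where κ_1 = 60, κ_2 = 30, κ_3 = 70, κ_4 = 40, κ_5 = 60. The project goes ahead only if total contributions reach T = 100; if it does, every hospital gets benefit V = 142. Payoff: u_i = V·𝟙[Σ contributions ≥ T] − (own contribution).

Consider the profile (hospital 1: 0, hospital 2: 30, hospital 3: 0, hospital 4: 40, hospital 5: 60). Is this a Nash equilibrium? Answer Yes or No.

Total = 130 ≥ 100: provided.
Hospital 1 (pledges 0, payoff 142): pledging 60 → total 190, payoff 82. No gain.
Hospital 2 (pledges 30, payoff 112): dropping to 0 → total 100, payoff 142. Profitable deviation.

No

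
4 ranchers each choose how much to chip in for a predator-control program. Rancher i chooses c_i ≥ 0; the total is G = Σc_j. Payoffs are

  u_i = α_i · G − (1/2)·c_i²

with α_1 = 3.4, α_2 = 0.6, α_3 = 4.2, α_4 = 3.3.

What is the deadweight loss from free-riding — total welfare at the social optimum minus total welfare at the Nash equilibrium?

152.475

Rancher i's FOC: ∂u_i/∂c_i = α_i − c_i = 0, so c_i* = α_i.
NE contributions = (3.4, 0.6, 4.2, 3.3); G = 11.5.
W^NE = (Σα)·G − ½Σα_i² = 11.5² − ½·40.45 = 112.025.
Planner sets c_i = Σα_j = 11.5 for every i, so G^SO = 4·11.5 = 46.
W^SO = (Σα)·G^SO − ½·4·(Σα)² = (4/2)·11.5² = 264.5.
Deadweight loss = W^SO − W^NE = 152.475.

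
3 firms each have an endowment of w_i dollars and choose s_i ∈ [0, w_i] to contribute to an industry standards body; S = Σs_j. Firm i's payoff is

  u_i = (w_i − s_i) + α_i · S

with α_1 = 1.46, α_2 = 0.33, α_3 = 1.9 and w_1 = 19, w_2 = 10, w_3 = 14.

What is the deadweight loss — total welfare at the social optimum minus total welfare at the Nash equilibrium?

∂u_i/∂s_i = α_i − 1, so firm i contributes w_i if α_i > 1, else 0.
α_i > 1 for i ∈ {1, 3}; NE contributions (19, 0, 14), S = 33.
W^NE = Σw_i − S^NE + (Σα_i)·S^NE = 43 + 2.69·33 = 131.77.
Planner: ∂(Σu_j)/∂s_i = Σα_j − 1 = 2.69 > 0, so everyone contributes w_i; S^SO = 43, W^SO = 43 + 2.69·43 = 158.67.
Deadweight loss = 26.9.

26.9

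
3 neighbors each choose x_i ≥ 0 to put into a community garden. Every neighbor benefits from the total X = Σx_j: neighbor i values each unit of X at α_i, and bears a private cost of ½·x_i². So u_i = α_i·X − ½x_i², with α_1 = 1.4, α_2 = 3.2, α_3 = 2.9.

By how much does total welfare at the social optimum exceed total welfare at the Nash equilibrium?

Neighbor i's FOC: ∂u_i/∂x_i = α_i − x_i = 0, so x_i* = α_i.
NE contributions = (1.4, 3.2, 2.9); X = 7.5.
W^NE = (Σα)·X − ½Σα_i² = 7.5² − ½·20.61 = 45.945.
Planner sets x_i = Σα_j = 7.5 for every i, so X^SO = 3·7.5 = 22.5.
W^SO = (Σα)·X^SO − ½·3·(Σα)² = (3/2)·7.5² = 84.375.
Deadweight loss = W^SO − W^NE = 38.43.

38.43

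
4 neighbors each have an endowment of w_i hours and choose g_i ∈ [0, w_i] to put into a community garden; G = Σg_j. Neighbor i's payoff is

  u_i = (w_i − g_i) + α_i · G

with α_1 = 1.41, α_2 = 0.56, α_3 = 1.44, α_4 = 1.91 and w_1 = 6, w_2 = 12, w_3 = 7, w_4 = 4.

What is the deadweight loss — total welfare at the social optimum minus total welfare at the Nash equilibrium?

51.84

∂u_i/∂g_i = α_i − 1, so neighbor i contributes w_i if α_i > 1, else 0.
α_i > 1 for i ∈ {1, 3, 4}; NE contributions (6, 0, 7, 4), G = 17.
W^NE = Σw_i − G^NE + (Σα_i)·G^NE = 29 + 4.32·17 = 102.44.
Planner: ∂(Σu_j)/∂g_i = Σα_j − 1 = 4.32 > 0, so everyone contributes w_i; G^SO = 29, W^SO = 29 + 4.32·29 = 154.28.
Deadweight loss = 51.84.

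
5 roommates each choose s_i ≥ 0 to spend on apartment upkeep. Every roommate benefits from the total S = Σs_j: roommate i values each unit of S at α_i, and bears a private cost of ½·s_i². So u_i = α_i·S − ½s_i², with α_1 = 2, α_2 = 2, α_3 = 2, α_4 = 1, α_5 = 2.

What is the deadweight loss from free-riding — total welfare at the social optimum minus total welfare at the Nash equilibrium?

130

Roommate i's FOC: ∂u_i/∂s_i = α_i − s_i = 0, so s_i* = α_i.
NE contributions = (2, 2, 2, 1, 2); S = 9.
W^NE = (Σα)·S − ½Σα_i² = 9² − ½·17 = 72.5.
Planner sets s_i = Σα_j = 9 for every i, so S^SO = 5·9 = 45.
W^SO = (Σα)·S^SO − ½·5·(Σα)² = (5/2)·9² = 202.5.
Deadweight loss = W^SO − W^NE = 130.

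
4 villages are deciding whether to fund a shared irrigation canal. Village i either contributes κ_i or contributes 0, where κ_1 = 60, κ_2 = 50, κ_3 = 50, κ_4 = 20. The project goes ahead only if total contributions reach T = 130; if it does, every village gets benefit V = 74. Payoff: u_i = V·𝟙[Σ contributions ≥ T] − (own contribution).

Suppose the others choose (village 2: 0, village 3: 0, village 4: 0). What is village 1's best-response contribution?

Others' total = 0. Even contributing 60 gives 60 < 130: no benefit either way.
Best response: 0.

0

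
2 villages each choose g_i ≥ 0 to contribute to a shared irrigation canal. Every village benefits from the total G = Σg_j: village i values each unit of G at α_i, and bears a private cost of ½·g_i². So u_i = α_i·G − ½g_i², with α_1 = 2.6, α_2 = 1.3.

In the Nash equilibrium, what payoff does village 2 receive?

4.225

Village i's FOC: ∂u_i/∂g_i = α_i − g_i = 0, so g_i* = α_i.
NE contributions = (2.6, 1.3); G = 3.9.
u_2 = α_2·G − ½·(g_2)² = 1.3·3.9 − ½·1.3² = 4.225.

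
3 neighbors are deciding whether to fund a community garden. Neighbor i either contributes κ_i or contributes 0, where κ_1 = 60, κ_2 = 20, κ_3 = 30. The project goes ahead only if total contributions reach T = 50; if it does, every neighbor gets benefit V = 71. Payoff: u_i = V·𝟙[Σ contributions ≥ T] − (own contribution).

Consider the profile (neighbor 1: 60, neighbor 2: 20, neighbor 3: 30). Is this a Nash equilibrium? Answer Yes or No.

No

Total = 110 ≥ 50: provided.
Neighbor 1 (pledges 60, payoff 11): dropping to 0 → total 50, payoff 71. Profitable deviation.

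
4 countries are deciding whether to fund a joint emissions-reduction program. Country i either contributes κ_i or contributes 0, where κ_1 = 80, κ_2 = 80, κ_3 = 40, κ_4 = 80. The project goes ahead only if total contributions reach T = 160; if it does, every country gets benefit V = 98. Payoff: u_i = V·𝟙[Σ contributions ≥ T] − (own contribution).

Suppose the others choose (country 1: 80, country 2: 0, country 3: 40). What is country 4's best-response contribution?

80

Others' total = 120. Contributing 80 brings total to 200 ≥ 160: gain V − κ_4 = 18.
Best response: 80.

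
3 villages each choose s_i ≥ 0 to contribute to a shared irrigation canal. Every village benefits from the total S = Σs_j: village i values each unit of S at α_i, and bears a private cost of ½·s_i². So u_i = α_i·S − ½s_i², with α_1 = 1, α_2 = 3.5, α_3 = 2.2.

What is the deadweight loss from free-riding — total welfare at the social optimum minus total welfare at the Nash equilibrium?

31.49

Village i's FOC: ∂u_i/∂s_i = α_i − s_i = 0, so s_i* = α_i.
NE contributions = (1, 3.5, 2.2); S = 6.7.
W^NE = (Σα)·S − ½Σα_i² = 6.7² − ½·18.09 = 35.845.
Planner sets s_i = Σα_j = 6.7 for every i, so S^SO = 3·6.7 = 20.1.
W^SO = (Σα)·S^SO − ½·3·(Σα)² = (3/2)·6.7² = 67.335.
Deadweight loss = W^SO − W^NE = 31.49.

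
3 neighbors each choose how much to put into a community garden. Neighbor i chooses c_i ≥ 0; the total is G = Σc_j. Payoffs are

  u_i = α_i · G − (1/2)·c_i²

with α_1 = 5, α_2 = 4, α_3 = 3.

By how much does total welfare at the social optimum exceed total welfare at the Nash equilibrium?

97

Neighbor i's FOC: ∂u_i/∂c_i = α_i − c_i = 0, so c_i* = α_i.
NE contributions = (5, 4, 3); G = 12.
W^NE = (Σα)·G − ½Σα_i² = 12² − ½·50 = 119.
Planner sets c_i = Σα_j = 12 for every i, so G^SO = 3·12 = 36.
W^SO = (Σα)·G^SO − ½·3·(Σα)² = (3/2)·12² = 216.
Deadweight loss = W^SO − W^NE = 97.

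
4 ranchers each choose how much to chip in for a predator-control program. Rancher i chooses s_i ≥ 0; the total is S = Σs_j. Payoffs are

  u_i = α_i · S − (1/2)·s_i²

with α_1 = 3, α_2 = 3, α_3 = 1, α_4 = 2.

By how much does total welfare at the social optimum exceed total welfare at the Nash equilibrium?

92.5

Rancher i's FOC: ∂u_i/∂s_i = α_i − s_i = 0, so s_i* = α_i.
NE contributions = (3, 3, 1, 2); S = 9.
W^NE = (Σα)·S − ½Σα_i² = 9² − ½·23 = 69.5.
Planner sets s_i = Σα_j = 9 for every i, so S^SO = 4·9 = 36.
W^SO = (Σα)·S^SO − ½·4·(Σα)² = (4/2)·9² = 162.
Deadweight loss = W^SO − W^NE = 92.5.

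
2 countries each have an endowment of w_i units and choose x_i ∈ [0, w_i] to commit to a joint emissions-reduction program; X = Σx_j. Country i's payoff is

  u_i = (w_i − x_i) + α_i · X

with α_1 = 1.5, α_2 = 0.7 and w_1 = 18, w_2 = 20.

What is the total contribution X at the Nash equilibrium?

∂u_i/∂x_i = α_i − 1, so country i contributes w_i if α_i > 1, else 0.
α_i > 1 for i ∈ {1}; NE contributions (18, 0), X = 18.

18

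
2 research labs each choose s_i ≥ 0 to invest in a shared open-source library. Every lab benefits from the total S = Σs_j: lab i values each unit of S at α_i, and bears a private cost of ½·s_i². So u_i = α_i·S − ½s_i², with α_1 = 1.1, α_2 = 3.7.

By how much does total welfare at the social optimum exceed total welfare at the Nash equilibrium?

7.45

Lab i's FOC: ∂u_i/∂s_i = α_i − s_i = 0, so s_i* = α_i.
NE contributions = (1.1, 3.7); S = 4.8.
W^NE = (Σα)·S − ½Σα_i² = 4.8² − ½·14.9 = 15.59.
Planner sets s_i = Σα_j = 4.8 for every i, so S^SO = 2·4.8 = 9.6.
W^SO = (Σα)·S^SO − ½·2·(Σα)² = (2/2)·4.8² = 23.04.
Deadweight loss = W^SO − W^NE = 7.45.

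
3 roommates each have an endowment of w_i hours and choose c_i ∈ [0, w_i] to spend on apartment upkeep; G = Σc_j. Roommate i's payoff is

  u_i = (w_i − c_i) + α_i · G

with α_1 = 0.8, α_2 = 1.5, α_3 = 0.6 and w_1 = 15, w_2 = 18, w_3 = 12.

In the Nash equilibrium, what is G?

18

∂u_i/∂c_i = α_i − 1, so roommate i contributes w_i if α_i > 1, else 0.
α_i > 1 for i ∈ {2}; NE contributions (0, 18, 0), G = 18.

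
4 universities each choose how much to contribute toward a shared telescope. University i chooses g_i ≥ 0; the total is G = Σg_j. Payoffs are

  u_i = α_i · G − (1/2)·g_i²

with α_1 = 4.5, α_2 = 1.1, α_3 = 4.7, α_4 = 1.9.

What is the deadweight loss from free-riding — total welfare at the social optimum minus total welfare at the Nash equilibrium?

172.42

University i's FOC: ∂u_i/∂g_i = α_i − g_i = 0, so g_i* = α_i.
NE contributions = (4.5, 1.1, 4.7, 1.9); G = 12.2.
W^NE = (Σα)·G − ½Σα_i² = 12.2² − ½·47.16 = 125.26.
Planner sets g_i = Σα_j = 12.2 for every i, so G^SO = 4·12.2 = 48.8.
W^SO = (Σα)·G^SO − ½·4·(Σα)² = (4/2)·12.2² = 297.68.
Deadweight loss = W^SO − W^NE = 172.42.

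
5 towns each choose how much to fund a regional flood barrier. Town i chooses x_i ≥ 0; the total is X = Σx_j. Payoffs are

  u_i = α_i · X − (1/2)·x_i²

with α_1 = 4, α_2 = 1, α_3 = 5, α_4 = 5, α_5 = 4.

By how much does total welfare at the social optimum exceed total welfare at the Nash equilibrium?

583

Town i's FOC: ∂u_i/∂x_i = α_i − x_i = 0, so x_i* = α_i.
NE contributions = (4, 1, 5, 5, 4); X = 19.
W^NE = (Σα)·X − ½Σα_i² = 19² − ½·83 = 319.5.
Planner sets x_i = Σα_j = 19 for every i, so X^SO = 5·19 = 95.
W^SO = (Σα)·X^SO − ½·5·(Σα)² = (5/2)·19² = 902.5.
Deadweight loss = W^SO − W^NE = 583.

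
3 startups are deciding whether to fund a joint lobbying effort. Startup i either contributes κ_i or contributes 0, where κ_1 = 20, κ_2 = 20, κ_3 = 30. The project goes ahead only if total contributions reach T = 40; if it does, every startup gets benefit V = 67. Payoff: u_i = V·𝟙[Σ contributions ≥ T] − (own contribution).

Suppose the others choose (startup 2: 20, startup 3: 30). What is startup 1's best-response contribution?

Others' total = 50 ≥ 40; contributing adds cost 20 for no extra benefit.
Best response: 0.

0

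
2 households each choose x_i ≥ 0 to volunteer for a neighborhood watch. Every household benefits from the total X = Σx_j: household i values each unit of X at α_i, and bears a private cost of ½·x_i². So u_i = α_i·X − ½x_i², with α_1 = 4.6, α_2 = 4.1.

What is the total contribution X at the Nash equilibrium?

8.7

Household i's FOC: ∂u_i/∂x_i = α_i − x_i = 0, so x_i* = α_i.
NE contributions = (4.6, 4.1); X = 8.7.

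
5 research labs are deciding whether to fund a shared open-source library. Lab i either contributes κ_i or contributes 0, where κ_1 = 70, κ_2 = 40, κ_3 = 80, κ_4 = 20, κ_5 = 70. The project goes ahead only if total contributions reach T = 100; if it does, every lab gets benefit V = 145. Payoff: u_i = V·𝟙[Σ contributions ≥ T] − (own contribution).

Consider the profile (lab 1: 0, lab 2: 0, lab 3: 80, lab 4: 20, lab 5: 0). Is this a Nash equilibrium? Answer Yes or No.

Total = 100 ≥ 100: provided.
Lab 1 (pledges 0, payoff 145): pledging 70 → total 170, payoff 75. No gain.
Lab 2 (pledges 0, payoff 145): pledging 40 → total 140, payoff 105. No gain.
Lab 3 (pledges 80, payoff 65): dropping to 0 → total 20, payoff 0. No gain.
Lab 4 (pledges 20, payoff 125): dropping to 0 → total 80, payoff 0. No gain.
Lab 5 (pledges 0, payoff 145): pledging 70 → total 170, payoff 75. No gain.

Yes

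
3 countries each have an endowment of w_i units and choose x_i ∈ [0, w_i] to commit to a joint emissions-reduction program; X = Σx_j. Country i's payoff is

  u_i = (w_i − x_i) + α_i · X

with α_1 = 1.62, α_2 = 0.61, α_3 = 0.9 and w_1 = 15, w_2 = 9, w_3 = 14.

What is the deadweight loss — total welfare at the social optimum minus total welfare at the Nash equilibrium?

48.99

∂u_i/∂x_i = α_i − 1, so country i contributes w_i if α_i > 1, else 0.
α_i > 1 for i ∈ {1}; NE contributions (15, 0, 0), X = 15.
W^NE = Σw_i − X^NE + (Σα_i)·X^NE = 38 + 2.13·15 = 69.95.
Planner: ∂(Σu_j)/∂x_i = Σα_j − 1 = 2.13 > 0, so everyone contributes w_i; X^SO = 38, W^SO = 38 + 2.13·38 = 118.94.
Deadweight loss = 48.99.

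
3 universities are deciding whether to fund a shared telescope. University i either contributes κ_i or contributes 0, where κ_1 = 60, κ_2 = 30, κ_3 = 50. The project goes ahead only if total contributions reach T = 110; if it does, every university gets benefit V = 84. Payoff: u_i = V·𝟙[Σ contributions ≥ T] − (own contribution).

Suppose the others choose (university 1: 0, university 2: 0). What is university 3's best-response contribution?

Others' total = 0. Even contributing 50 gives 50 < 110: no benefit either way.
Best response: 0.

0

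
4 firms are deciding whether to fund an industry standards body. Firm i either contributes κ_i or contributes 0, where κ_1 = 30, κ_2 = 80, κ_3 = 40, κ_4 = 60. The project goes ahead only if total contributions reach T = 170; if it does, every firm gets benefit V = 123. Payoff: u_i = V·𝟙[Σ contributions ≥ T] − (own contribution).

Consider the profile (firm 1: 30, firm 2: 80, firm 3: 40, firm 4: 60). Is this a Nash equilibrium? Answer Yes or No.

Total = 210 ≥ 170: provided.
Firm 1 (pledges 30, payoff 93): dropping to 0 → total 180, payoff 123. Profitable deviation.

No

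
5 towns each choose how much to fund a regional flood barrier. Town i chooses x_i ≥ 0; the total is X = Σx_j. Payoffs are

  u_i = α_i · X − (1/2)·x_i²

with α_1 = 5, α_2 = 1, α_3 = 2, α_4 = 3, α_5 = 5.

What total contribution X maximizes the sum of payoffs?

Planner FOC: ∂(Σu_j)/∂x_i = (Σα_j) − x_i = 0, so x_i^SO = Σα_j = 16 for every i; X^SO = 80.

80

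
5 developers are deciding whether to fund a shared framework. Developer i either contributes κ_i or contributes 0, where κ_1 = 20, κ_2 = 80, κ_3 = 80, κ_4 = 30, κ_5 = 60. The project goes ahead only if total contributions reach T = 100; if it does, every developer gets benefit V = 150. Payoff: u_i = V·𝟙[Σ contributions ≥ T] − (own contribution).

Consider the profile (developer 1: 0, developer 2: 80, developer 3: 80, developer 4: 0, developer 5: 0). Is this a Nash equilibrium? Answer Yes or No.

Total = 160 ≥ 100: provided.
Developer 1 (pledges 0, payoff 150): pledging 20 → total 180, payoff 130. No gain.
Developer 2 (pledges 80, payoff 70): dropping to 0 → total 80, payoff 0. No gain.
Developer 3 (pledges 80, payoff 70): dropping to 0 → total 80, payoff 0. No gain.
Developer 4 (pledges 0, payoff 150): pledging 30 → total 190, payoff 120. No gain.
Developer 5 (pledges 0, payoff 150): pledging 60 → total 220, payoff 90. No gain.

Yes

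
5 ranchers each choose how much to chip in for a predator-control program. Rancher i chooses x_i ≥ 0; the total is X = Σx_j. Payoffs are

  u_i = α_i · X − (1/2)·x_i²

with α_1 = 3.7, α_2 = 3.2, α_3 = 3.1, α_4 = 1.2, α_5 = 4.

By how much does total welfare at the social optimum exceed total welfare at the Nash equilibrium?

Rancher i's FOC: ∂u_i/∂x_i = α_i − x_i = 0, so x_i* = α_i.
NE contributions = (3.7, 3.2, 3.1, 1.2, 4); X = 15.2.
W^NE = (Σα)·X − ½Σα_i² = 15.2² − ½·50.98 = 205.55.
Planner sets x_i = Σα_j = 15.2 for every i, so X^SO = 5·15.2 = 76.
W^SO = (Σα)·X^SO − ½·5·(Σα)² = (5/2)·15.2² = 577.6.
Deadweight loss = W^SO − W^NE = 372.05.

372.05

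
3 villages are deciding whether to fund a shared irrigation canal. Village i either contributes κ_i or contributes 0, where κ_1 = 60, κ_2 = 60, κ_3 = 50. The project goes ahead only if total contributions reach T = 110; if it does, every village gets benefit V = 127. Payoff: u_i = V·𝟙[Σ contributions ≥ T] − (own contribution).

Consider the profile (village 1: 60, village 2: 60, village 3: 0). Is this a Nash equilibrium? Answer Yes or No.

Total = 120 ≥ 110: provided.
Village 1 (pledges 60, payoff 67): dropping to 0 → total 60, payoff 0. No gain.
Village 2 (pledges 60, payoff 67): dropping to 0 → total 60, payoff 0. No gain.
Village 3 (pledges 0, payoff 127): pledging 50 → total 170, payoff 77. No gain.

Yes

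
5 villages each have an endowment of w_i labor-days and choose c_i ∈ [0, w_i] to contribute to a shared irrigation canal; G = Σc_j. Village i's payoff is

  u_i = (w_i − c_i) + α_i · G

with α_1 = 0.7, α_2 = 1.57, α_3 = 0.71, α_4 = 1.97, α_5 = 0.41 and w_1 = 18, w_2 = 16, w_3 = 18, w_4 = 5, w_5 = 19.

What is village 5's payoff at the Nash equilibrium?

∂u_i/∂c_i = α_i − 1, so village i contributes w_i if α_i > 1, else 0.
α_i > 1 for i ∈ {2, 4}; NE contributions (0, 16, 0, 5, 0), G = 21.
u_5 = (19 − 0) + 0.41·21 = 27.61.

27.61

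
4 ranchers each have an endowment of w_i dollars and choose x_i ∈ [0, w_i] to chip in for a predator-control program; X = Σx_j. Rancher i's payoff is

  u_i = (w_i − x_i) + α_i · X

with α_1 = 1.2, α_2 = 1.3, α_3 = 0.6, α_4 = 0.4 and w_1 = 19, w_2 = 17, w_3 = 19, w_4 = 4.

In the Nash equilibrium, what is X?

∂u_i/∂x_i = α_i − 1, so rancher i contributes w_i if α_i > 1, else 0.
α_i > 1 for i ∈ {1, 2}; NE contributions (19, 17, 0, 0), X = 36.

36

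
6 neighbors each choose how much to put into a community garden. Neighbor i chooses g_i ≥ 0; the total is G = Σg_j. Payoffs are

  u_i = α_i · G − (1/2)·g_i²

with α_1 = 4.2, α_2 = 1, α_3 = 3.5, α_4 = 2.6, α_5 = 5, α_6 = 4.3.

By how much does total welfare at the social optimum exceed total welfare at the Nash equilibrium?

Neighbor i's FOC: ∂u_i/∂g_i = α_i − g_i = 0, so g_i* = α_i.
NE contributions = (4.2, 1, 3.5, 2.6, 5, 4.3); G = 20.6.
W^NE = (Σα)·G − ½Σα_i² = 20.6² − ½·81.14 = 383.79.
Planner sets g_i = Σα_j = 20.6 for every i, so G^SO = 6·20.6 = 123.6.
W^SO = (Σα)·G^SO − ½·6·(Σα)² = (6/2)·20.6² = 1273.08.
Deadweight loss = W^SO − W^NE = 889.29.

889.29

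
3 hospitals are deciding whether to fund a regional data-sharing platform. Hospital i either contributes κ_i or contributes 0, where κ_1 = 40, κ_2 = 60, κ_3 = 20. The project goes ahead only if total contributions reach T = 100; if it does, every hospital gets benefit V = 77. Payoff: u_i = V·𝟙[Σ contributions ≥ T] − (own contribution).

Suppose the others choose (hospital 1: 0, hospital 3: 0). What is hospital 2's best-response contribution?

Others' total = 0. Even contributing 60 gives 60 < 100: no benefit either way.
Best response: 0.

0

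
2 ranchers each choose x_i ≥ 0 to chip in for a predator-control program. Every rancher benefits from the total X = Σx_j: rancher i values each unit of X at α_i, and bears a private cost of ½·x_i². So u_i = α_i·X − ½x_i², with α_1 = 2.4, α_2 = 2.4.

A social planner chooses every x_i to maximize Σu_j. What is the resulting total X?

Planner FOC: ∂(Σu_j)/∂x_i = (Σα_j) − x_i = 0, so x_i^SO = Σα_j = 4.8 for every i; X^SO = 9.6.

9.6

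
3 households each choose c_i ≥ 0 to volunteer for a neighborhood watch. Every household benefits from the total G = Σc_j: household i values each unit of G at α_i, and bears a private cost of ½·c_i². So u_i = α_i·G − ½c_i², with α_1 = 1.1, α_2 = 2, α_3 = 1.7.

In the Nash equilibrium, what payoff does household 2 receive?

7.6

Household i's FOC: ∂u_i/∂c_i = α_i − c_i = 0, so c_i* = α_i.
NE contributions = (1.1, 2, 1.7); G = 4.8.
u_2 = α_2·G − ½·(c_2)² = 2·4.8 − ½·2² = 7.6.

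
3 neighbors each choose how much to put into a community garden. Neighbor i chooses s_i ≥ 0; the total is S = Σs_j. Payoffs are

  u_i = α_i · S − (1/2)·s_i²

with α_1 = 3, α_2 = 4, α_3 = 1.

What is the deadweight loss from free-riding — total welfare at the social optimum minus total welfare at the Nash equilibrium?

45

Neighbor i's FOC: ∂u_i/∂s_i = α_i − s_i = 0, so s_i* = α_i.
NE contributions = (3, 4, 1); S = 8.
W^NE = (Σα)·S − ½Σα_i² = 8² − ½·26 = 51.
Planner sets s_i = Σα_j = 8 for every i, so S^SO = 3·8 = 24.
W^SO = (Σα)·S^SO − ½·3·(Σα)² = (3/2)·8² = 96.
Deadweight loss = W^SO − W^NE = 45.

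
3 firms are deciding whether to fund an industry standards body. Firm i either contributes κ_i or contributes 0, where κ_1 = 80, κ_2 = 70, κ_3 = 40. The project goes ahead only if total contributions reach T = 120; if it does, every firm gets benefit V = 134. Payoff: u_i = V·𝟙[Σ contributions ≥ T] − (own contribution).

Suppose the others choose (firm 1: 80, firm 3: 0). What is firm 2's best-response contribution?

70

Others' total = 80. Contributing 70 brings total to 150 ≥ 120: gain V − κ_2 = 64.
Best response: 70.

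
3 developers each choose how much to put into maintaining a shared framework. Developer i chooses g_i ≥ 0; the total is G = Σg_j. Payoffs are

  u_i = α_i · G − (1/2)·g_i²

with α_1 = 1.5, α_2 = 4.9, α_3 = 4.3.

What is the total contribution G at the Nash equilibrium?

10.7

Developer i's FOC: ∂u_i/∂g_i = α_i − g_i = 0, so g_i* = α_i.
NE contributions = (1.5, 4.9, 4.3); G = 10.7.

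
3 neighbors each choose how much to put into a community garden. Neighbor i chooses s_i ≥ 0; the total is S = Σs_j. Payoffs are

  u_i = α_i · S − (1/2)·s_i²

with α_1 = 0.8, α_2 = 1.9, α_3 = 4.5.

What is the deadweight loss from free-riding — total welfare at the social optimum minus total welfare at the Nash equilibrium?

Neighbor i's FOC: ∂u_i/∂s_i = α_i − s_i = 0, so s_i* = α_i.
NE contributions = (0.8, 1.9, 4.5); S = 7.2.
W^NE = (Σα)·S − ½Σα_i² = 7.2² − ½·24.5 = 39.59.
Planner sets s_i = Σα_j = 7.2 for every i, so S^SO = 3·7.2 = 21.6.
W^SO = (Σα)·S^SO − ½·3·(Σα)² = (3/2)·7.2² = 77.76.
Deadweight loss = W^SO − W^NE = 38.17.

38.17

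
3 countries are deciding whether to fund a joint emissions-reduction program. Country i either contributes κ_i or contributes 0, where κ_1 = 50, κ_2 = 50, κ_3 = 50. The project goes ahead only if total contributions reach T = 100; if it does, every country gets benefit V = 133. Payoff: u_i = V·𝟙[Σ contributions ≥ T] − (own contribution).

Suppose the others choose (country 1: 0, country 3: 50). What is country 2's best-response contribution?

Others' total = 50. Contributing 50 brings total to 100 ≥ 100: gain V − κ_2 = 83.
Best response: 50.

50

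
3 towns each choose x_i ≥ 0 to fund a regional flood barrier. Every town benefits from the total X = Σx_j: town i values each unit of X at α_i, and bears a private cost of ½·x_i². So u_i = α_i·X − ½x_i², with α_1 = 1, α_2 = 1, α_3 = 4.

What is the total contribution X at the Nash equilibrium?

6

Town i's FOC: ∂u_i/∂x_i = α_i − x_i = 0, so x_i* = α_i.
NE contributions = (1, 1, 4); X = 6.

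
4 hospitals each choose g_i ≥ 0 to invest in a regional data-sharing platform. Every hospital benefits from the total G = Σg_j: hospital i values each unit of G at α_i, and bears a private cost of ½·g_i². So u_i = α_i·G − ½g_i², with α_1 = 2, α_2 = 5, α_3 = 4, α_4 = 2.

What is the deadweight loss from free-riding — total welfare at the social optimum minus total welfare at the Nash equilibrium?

193.5

Hospital i's FOC: ∂u_i/∂g_i = α_i − g_i = 0, so g_i* = α_i.
NE contributions = (2, 5, 4, 2); G = 13.
W^NE = (Σα)·G − ½Σα_i² = 13² − ½·49 = 144.5.
Planner sets g_i = Σα_j = 13 for every i, so G^SO = 4·13 = 52.
W^SO = (Σα)·G^SO − ½·4·(Σα)² = (4/2)·13² = 338.
Deadweight loss = W^SO − W^NE = 193.5.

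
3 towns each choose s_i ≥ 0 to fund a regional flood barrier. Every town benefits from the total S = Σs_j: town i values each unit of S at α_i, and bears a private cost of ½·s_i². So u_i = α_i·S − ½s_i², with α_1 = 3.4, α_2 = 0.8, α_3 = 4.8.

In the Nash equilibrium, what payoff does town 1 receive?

24.82

Town i's FOC: ∂u_i/∂s_i = α_i − s_i = 0, so s_i* = α_i.
NE contributions = (3.4, 0.8, 4.8); S = 9.
u_1 = α_1·S − ½·(s_1)² = 3.4·9 − ½·3.4² = 24.82.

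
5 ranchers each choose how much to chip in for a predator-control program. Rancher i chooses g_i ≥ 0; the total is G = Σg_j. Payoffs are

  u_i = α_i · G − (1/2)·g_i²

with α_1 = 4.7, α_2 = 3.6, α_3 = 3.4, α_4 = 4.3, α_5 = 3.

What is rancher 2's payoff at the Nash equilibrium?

Rancher i's FOC: ∂u_i/∂g_i = α_i − g_i = 0, so g_i* = α_i.
NE contributions = (4.7, 3.6, 3.4, 4.3, 3); G = 19.
u_2 = α_2·G − ½·(g_2)² = 3.6·19 − ½·3.6² = 61.92.

61.92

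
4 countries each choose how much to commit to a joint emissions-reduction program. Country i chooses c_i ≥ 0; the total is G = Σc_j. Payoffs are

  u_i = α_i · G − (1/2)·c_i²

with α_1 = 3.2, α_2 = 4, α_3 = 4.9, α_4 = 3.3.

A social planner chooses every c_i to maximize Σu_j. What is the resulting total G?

61.6

Planner FOC: ∂(Σu_j)/∂c_i = (Σα_j) − c_i = 0, so c_i^SO = Σα_j = 15.4 for every i; G^SO = 61.6.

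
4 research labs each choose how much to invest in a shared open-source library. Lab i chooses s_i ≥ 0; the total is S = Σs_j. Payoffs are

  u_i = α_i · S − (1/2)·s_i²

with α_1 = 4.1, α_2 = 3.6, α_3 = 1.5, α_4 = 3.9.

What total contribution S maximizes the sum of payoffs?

52.4

Planner FOC: ∂(Σu_j)/∂s_i = (Σα_j) − s_i = 0, so s_i^SO = Σα_j = 13.1 for every i; S^SO = 52.4.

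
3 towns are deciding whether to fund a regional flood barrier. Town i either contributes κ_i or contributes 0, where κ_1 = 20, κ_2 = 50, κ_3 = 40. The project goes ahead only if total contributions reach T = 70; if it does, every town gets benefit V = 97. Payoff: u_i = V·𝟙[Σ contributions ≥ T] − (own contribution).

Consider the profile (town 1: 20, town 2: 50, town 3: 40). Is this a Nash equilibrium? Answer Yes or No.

No

Total = 110 ≥ 70: provided.
Town 1 (pledges 20, payoff 77): dropping to 0 → total 90, payoff 97. Profitable deviation.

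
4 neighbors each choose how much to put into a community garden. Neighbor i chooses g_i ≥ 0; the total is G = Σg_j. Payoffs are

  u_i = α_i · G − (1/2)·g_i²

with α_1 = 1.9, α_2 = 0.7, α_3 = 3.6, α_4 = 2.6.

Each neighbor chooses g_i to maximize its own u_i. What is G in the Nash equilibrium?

Neighbor i's FOC: ∂u_i/∂g_i = α_i − g_i = 0, so g_i* = α_i.
NE contributions = (1.9, 0.7, 3.6, 2.6); G = 8.8.

8.8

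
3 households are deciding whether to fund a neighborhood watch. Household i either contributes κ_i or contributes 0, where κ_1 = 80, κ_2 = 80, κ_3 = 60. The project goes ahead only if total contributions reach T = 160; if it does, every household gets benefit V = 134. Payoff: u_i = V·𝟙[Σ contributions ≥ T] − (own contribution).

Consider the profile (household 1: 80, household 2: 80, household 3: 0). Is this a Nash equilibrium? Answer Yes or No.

Yes

Total = 160 ≥ 160: provided.
Household 1 (pledges 80, payoff 54): dropping to 0 → total 80, payoff 0. No gain.
Household 2 (pledges 80, payoff 54): dropping to 0 → total 80, payoff 0. No gain.
Household 3 (pledges 0, payoff 134): pledging 60 → total 220, payoff 74. No gain.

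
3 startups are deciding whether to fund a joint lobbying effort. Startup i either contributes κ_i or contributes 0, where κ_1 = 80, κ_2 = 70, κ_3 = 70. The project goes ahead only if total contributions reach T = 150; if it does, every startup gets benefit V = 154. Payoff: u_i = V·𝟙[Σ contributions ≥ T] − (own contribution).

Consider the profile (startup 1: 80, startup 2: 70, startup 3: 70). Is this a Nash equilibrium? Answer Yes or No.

Total = 220 ≥ 150: provided.
Startup 1 (pledges 80, payoff 74): dropping to 0 → total 140, payoff 0. No gain.
Startup 2 (pledges 70, payoff 84): dropping to 0 → total 150, payoff 154. Profitable deviation.

No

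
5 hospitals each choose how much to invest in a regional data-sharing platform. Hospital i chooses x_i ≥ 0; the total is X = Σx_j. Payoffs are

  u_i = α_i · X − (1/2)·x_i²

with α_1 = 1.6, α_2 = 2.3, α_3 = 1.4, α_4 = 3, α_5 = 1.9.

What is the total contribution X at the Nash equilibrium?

10.2

Hospital i's FOC: ∂u_i/∂x_i = α_i − x_i = 0, so x_i* = α_i.
NE contributions = (1.6, 2.3, 1.4, 3, 1.9); X = 10.2.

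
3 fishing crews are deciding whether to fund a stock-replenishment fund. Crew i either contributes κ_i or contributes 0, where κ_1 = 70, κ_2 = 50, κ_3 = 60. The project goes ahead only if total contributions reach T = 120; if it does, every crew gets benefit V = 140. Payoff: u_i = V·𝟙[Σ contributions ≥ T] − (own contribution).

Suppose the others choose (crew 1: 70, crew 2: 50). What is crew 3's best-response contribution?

Others' total = 120 ≥ 120; contributing adds cost 60 for no extra benefit.
Best response: 0.

0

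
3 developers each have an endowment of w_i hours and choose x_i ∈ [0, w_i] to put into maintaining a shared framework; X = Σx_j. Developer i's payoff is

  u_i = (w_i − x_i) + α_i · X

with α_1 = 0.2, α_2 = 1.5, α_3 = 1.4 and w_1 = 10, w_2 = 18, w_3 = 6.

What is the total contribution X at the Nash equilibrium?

24

∂u_i/∂x_i = α_i − 1, so developer i contributes w_i if α_i > 1, else 0.
α_i > 1 for i ∈ {2, 3}; NE contributions (0, 18, 6), X = 24.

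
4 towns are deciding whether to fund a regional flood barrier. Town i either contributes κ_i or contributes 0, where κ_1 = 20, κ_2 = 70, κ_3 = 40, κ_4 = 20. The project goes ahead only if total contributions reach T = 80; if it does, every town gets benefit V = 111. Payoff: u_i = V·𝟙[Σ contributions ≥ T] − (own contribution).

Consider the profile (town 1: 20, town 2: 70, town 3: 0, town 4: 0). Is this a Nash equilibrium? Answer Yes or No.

Yes

Total = 90 ≥ 80: provided.
Town 1 (pledges 20, payoff 91): dropping to 0 → total 70, payoff 0. No gain.
Town 2 (pledges 70, payoff 41): dropping to 0 → total 20, payoff 0. No gain.
Town 3 (pledges 0, payoff 111): pledging 40 → total 130, payoff 71. No gain.
Town 4 (pledges 0, payoff 111): pledging 20 → total 110, payoff 91. No gain.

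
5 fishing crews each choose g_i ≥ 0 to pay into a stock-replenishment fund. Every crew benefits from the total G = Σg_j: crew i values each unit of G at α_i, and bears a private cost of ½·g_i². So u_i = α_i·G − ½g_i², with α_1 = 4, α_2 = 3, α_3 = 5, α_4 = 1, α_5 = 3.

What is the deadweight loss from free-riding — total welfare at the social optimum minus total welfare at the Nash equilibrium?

414

Crew i's FOC: ∂u_i/∂g_i = α_i − g_i = 0, so g_i* = α_i.
NE contributions = (4, 3, 5, 1, 3); G = 16.
W^NE = (Σα)·G − ½Σα_i² = 16² − ½·60 = 226.
Planner sets g_i = Σα_j = 16 for every i, so G^SO = 5·16 = 80.
W^SO = (Σα)·G^SO − ½·5·(Σα)² = (5/2)·16² = 640.
Deadweight loss = W^SO − W^NE = 414.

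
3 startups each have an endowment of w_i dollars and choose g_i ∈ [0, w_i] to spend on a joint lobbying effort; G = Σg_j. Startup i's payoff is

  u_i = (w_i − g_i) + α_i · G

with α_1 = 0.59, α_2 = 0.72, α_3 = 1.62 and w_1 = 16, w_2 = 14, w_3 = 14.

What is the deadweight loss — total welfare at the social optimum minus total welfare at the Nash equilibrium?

∂u_i/∂g_i = α_i − 1, so startup i contributes w_i if α_i > 1, else 0.
α_i > 1 for i ∈ {3}; NE contributions (0, 0, 14), G = 14.
W^NE = Σw_i − G^NE + (Σα_i)·G^NE = 44 + 1.93·14 = 71.02.
Planner: ∂(Σu_j)/∂g_i = Σα_j − 1 = 1.93 > 0, so everyone contributes w_i; G^SO = 44, W^SO = 44 + 1.93·44 = 128.92.
Deadweight loss = 57.9.

57.9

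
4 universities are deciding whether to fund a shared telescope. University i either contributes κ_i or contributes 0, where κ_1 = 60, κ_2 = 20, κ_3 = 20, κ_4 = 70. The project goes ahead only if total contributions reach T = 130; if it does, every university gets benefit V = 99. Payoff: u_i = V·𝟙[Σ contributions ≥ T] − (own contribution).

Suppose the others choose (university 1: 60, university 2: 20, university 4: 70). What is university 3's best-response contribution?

Others' total = 150 ≥ 130; contributing adds cost 20 for no extra benefit.
Best response: 0.

0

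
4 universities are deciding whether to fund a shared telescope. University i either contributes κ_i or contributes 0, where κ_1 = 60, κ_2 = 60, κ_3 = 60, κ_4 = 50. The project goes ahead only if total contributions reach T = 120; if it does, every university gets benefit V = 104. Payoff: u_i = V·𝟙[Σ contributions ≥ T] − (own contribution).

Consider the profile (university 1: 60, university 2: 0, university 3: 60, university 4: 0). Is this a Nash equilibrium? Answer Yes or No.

Total = 120 ≥ 120: provided.
University 1 (pledges 60, payoff 44): dropping to 0 → total 60, payoff 0. No gain.
University 2 (pledges 0, payoff 104): pledging 60 → total 180, payoff 44. No gain.
University 3 (pledges 60, payoff 44): dropping to 0 → total 60, payoff 0. No gain.
University 4 (pledges 0, payoff 104): pledging 50 → total 170, payoff 54. No gain.

Yes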